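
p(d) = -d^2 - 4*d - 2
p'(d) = -2*d - 4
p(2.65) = -19.62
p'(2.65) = -9.30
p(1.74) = -11.99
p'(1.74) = -7.48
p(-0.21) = -1.20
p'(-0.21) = -3.58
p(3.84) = -32.11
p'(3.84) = -11.68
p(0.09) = -2.37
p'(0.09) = -4.18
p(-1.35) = 1.58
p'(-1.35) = -1.30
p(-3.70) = -0.89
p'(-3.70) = 3.40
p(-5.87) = -12.98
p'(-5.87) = 7.74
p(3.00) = -23.00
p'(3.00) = -10.00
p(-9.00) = -47.00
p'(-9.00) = 14.00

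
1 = 1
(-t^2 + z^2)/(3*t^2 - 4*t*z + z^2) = (t + z)/(-3*t + z)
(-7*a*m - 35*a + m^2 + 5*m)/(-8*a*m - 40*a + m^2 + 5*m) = (7*a - m)/(8*a - m)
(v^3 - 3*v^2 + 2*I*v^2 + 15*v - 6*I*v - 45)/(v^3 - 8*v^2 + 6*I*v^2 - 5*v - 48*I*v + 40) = (v^2 - 3*v*(1 + I) + 9*I)/(v^2 + v*(-8 + I) - 8*I)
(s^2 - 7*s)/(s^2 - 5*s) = (s - 7)/(s - 5)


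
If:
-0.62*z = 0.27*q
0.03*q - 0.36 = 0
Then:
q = 12.00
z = -5.23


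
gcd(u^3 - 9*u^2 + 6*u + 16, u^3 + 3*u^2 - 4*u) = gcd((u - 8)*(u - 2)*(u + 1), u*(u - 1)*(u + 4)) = 1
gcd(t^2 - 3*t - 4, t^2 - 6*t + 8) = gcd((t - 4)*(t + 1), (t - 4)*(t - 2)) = t - 4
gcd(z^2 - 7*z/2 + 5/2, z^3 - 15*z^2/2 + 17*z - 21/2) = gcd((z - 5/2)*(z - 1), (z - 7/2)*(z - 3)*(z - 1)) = z - 1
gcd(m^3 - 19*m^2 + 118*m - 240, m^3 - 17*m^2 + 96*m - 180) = m^2 - 11*m + 30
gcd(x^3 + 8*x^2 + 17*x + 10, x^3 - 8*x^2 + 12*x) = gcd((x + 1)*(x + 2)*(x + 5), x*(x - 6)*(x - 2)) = 1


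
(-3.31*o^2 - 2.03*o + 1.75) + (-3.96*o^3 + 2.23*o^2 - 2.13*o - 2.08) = -3.96*o^3 - 1.08*o^2 - 4.16*o - 0.33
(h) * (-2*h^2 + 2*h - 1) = -2*h^3 + 2*h^2 - h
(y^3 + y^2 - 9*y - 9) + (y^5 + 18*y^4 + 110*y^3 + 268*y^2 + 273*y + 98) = y^5 + 18*y^4 + 111*y^3 + 269*y^2 + 264*y + 89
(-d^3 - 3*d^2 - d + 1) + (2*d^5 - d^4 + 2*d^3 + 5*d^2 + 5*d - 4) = 2*d^5 - d^4 + d^3 + 2*d^2 + 4*d - 3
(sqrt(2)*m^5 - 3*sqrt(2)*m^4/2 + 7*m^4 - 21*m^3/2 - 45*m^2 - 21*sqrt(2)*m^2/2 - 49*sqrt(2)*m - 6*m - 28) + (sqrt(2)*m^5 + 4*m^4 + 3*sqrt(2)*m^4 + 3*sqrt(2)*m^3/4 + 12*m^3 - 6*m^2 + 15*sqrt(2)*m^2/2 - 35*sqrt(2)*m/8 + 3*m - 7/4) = 2*sqrt(2)*m^5 + 3*sqrt(2)*m^4/2 + 11*m^4 + 3*sqrt(2)*m^3/4 + 3*m^3/2 - 51*m^2 - 3*sqrt(2)*m^2 - 427*sqrt(2)*m/8 - 3*m - 119/4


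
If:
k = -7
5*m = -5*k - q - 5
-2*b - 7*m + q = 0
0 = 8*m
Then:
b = 15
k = -7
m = 0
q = 30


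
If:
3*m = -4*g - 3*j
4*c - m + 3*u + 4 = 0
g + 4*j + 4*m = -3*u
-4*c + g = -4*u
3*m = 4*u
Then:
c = -183/248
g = -27/62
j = 44/31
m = -26/31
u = -39/62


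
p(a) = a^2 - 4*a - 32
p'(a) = 2*a - 4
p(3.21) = -34.54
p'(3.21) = 2.42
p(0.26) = -32.97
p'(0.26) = -3.48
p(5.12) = -26.27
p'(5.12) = 6.24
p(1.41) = -35.65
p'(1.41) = -1.18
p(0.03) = -32.12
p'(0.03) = -3.94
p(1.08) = -35.15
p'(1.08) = -1.84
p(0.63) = -34.12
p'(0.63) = -2.74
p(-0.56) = -29.45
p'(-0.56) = -5.12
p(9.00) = 13.00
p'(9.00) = 14.00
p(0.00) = -32.00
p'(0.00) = -4.00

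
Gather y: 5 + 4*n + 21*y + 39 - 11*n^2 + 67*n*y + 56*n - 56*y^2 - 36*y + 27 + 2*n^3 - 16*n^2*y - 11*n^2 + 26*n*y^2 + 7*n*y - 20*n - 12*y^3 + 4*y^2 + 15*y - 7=2*n^3 - 22*n^2 + 40*n - 12*y^3 + y^2*(26*n - 52) + y*(-16*n^2 + 74*n) + 64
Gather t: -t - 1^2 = -t - 1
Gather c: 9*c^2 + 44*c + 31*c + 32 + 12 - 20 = 9*c^2 + 75*c + 24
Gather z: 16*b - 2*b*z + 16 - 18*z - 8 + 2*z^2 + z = 16*b + 2*z^2 + z*(-2*b - 17) + 8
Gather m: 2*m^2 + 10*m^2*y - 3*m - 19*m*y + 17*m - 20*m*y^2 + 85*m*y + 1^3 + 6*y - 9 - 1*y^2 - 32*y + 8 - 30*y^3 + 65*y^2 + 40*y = m^2*(10*y + 2) + m*(-20*y^2 + 66*y + 14) - 30*y^3 + 64*y^2 + 14*y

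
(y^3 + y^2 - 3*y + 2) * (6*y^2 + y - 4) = 6*y^5 + 7*y^4 - 21*y^3 + 5*y^2 + 14*y - 8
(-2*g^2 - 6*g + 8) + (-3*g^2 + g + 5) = -5*g^2 - 5*g + 13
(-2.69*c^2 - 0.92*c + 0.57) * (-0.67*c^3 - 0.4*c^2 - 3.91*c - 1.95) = 1.8023*c^5 + 1.6924*c^4 + 10.504*c^3 + 8.6147*c^2 - 0.4347*c - 1.1115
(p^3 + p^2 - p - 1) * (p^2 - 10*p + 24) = p^5 - 9*p^4 + 13*p^3 + 33*p^2 - 14*p - 24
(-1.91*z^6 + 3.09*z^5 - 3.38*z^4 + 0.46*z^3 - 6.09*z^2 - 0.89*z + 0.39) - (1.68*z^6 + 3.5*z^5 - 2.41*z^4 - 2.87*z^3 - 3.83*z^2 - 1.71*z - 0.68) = -3.59*z^6 - 0.41*z^5 - 0.97*z^4 + 3.33*z^3 - 2.26*z^2 + 0.82*z + 1.07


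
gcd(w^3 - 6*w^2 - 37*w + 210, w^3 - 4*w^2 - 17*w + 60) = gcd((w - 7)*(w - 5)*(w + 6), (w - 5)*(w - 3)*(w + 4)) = w - 5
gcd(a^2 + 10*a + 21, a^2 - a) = 1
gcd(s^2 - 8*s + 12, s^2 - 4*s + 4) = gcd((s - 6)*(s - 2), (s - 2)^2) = s - 2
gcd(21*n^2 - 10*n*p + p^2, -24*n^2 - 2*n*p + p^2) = 1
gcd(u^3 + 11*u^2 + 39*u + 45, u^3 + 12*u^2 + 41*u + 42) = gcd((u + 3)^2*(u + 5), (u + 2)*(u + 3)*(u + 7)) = u + 3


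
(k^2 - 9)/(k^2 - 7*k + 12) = (k + 3)/(k - 4)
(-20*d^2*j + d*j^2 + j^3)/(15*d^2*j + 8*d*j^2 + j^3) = (-4*d + j)/(3*d + j)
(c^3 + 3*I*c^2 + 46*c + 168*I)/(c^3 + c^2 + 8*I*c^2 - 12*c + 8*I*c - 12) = (c^2 - 3*I*c + 28)/(c^2 + c*(1 + 2*I) + 2*I)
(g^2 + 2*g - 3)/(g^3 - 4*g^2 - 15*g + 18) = 1/(g - 6)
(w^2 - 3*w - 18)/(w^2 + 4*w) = (w^2 - 3*w - 18)/(w*(w + 4))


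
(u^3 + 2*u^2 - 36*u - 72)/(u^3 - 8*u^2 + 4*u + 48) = (u + 6)/(u - 4)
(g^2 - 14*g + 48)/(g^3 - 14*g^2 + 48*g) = 1/g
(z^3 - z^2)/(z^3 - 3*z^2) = (z - 1)/(z - 3)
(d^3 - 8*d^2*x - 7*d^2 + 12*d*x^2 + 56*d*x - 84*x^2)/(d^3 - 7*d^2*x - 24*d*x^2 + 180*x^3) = (-d^2 + 2*d*x + 7*d - 14*x)/(-d^2 + d*x + 30*x^2)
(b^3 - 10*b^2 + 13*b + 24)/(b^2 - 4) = (b^3 - 10*b^2 + 13*b + 24)/(b^2 - 4)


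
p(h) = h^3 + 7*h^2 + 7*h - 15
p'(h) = 3*h^2 + 14*h + 7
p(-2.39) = -5.40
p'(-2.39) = -9.32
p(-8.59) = -192.45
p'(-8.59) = 108.10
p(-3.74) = 4.42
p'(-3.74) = -3.40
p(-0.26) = -16.36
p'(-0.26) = 3.56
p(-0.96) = -16.15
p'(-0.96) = -3.68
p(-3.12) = 0.93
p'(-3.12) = -7.48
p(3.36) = 125.48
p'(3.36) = 87.91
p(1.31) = 8.43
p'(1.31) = 30.49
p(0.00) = -15.00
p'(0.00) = 7.00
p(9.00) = 1344.00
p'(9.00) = 376.00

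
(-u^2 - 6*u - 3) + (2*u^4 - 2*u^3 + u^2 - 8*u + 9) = 2*u^4 - 2*u^3 - 14*u + 6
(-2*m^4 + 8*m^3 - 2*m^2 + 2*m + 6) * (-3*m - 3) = 6*m^5 - 18*m^4 - 18*m^3 - 24*m - 18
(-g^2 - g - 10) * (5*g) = -5*g^3 - 5*g^2 - 50*g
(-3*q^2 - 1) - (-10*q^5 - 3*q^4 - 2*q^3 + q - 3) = 10*q^5 + 3*q^4 + 2*q^3 - 3*q^2 - q + 2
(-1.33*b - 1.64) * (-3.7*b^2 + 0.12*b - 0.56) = 4.921*b^3 + 5.9084*b^2 + 0.548*b + 0.9184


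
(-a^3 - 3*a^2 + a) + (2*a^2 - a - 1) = -a^3 - a^2 - 1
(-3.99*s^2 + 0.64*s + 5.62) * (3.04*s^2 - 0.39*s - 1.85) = -12.1296*s^4 + 3.5017*s^3 + 24.2167*s^2 - 3.3758*s - 10.397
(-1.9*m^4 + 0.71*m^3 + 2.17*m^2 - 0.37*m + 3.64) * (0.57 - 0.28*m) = 0.532*m^5 - 1.2818*m^4 - 0.2029*m^3 + 1.3405*m^2 - 1.2301*m + 2.0748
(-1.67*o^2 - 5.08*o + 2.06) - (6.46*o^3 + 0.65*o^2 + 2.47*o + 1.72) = -6.46*o^3 - 2.32*o^2 - 7.55*o + 0.34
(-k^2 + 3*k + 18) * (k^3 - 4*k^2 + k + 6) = -k^5 + 7*k^4 + 5*k^3 - 75*k^2 + 36*k + 108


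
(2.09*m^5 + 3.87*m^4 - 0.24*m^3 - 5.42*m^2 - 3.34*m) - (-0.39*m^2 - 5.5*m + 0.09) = 2.09*m^5 + 3.87*m^4 - 0.24*m^3 - 5.03*m^2 + 2.16*m - 0.09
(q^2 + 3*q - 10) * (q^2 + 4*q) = q^4 + 7*q^3 + 2*q^2 - 40*q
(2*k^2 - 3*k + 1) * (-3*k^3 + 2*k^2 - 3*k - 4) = -6*k^5 + 13*k^4 - 15*k^3 + 3*k^2 + 9*k - 4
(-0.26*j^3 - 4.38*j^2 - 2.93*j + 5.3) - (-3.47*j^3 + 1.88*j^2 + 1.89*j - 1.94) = 3.21*j^3 - 6.26*j^2 - 4.82*j + 7.24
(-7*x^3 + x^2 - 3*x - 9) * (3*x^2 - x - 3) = -21*x^5 + 10*x^4 + 11*x^3 - 27*x^2 + 18*x + 27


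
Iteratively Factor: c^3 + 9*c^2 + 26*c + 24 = (c + 4)*(c^2 + 5*c + 6) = (c + 3)*(c + 4)*(c + 2)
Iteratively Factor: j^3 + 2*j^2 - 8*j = (j - 2)*(j^2 + 4*j) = (j - 2)*(j + 4)*(j)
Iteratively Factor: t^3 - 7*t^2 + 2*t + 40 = (t + 2)*(t^2 - 9*t + 20) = (t - 4)*(t + 2)*(t - 5)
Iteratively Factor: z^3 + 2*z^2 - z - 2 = (z + 2)*(z^2 - 1) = (z + 1)*(z + 2)*(z - 1)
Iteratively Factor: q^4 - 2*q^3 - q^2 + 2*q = (q + 1)*(q^3 - 3*q^2 + 2*q) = (q - 2)*(q + 1)*(q^2 - q) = (q - 2)*(q - 1)*(q + 1)*(q)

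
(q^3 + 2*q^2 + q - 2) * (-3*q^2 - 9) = -3*q^5 - 6*q^4 - 12*q^3 - 12*q^2 - 9*q + 18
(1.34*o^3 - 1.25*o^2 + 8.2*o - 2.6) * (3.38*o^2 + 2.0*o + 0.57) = 4.5292*o^5 - 1.545*o^4 + 25.9798*o^3 + 6.8995*o^2 - 0.526000000000001*o - 1.482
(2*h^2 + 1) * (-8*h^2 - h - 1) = -16*h^4 - 2*h^3 - 10*h^2 - h - 1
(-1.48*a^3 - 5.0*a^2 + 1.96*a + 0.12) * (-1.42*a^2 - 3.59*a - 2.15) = 2.1016*a^5 + 12.4132*a^4 + 18.3488*a^3 + 3.5432*a^2 - 4.6448*a - 0.258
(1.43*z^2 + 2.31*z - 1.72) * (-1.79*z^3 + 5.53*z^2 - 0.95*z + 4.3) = -2.5597*z^5 + 3.773*z^4 + 14.4946*z^3 - 5.5571*z^2 + 11.567*z - 7.396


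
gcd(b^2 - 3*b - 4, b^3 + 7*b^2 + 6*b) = b + 1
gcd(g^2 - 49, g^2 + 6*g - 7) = g + 7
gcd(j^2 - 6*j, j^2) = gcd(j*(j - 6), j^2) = j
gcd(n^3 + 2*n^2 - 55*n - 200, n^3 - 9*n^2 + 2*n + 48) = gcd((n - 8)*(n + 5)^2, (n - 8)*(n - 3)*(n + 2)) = n - 8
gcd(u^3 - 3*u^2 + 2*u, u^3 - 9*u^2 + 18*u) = u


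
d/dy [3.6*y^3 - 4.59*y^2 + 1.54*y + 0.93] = 10.8*y^2 - 9.18*y + 1.54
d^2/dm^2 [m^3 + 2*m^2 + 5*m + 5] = 6*m + 4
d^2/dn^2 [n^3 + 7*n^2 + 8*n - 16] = 6*n + 14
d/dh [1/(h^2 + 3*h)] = (-2*h - 3)/(h^2*(h + 3)^2)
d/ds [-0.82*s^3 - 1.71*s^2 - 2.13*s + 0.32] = -2.46*s^2 - 3.42*s - 2.13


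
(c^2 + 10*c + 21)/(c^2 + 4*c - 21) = (c + 3)/(c - 3)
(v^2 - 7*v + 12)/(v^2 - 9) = (v - 4)/(v + 3)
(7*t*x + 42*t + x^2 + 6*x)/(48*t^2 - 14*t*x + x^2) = (7*t*x + 42*t + x^2 + 6*x)/(48*t^2 - 14*t*x + x^2)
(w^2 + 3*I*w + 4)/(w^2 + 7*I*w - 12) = (w - I)/(w + 3*I)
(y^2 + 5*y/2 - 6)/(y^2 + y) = (y^2 + 5*y/2 - 6)/(y*(y + 1))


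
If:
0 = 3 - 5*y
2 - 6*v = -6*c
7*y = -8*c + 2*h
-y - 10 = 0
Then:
No Solution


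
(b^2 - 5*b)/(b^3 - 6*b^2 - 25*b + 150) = b/(b^2 - b - 30)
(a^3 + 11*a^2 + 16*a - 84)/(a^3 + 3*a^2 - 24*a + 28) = (a + 6)/(a - 2)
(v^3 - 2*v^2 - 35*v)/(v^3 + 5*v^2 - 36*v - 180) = v*(v - 7)/(v^2 - 36)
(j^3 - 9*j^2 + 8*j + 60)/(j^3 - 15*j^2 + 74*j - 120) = (j + 2)/(j - 4)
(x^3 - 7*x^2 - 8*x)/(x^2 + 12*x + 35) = x*(x^2 - 7*x - 8)/(x^2 + 12*x + 35)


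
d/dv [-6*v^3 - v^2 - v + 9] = -18*v^2 - 2*v - 1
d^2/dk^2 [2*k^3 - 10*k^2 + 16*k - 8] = 12*k - 20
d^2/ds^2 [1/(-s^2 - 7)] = 2*(7 - 3*s^2)/(s^2 + 7)^3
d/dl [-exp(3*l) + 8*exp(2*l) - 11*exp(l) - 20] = (-3*exp(2*l) + 16*exp(l) - 11)*exp(l)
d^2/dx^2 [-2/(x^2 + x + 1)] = 4*(x^2 + x - (2*x + 1)^2 + 1)/(x^2 + x + 1)^3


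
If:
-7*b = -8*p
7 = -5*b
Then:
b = -7/5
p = -49/40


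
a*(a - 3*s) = a^2 - 3*a*s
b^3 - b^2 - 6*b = b*(b - 3)*(b + 2)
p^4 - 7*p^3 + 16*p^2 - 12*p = p*(p - 3)*(p - 2)^2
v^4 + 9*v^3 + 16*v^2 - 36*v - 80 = (v - 2)*(v + 2)*(v + 4)*(v + 5)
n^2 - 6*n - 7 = (n - 7)*(n + 1)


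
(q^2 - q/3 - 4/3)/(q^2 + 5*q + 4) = (q - 4/3)/(q + 4)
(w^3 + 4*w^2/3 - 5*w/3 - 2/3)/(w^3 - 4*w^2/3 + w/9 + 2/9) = 3*(w + 2)/(3*w - 2)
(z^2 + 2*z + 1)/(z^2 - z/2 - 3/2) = 2*(z + 1)/(2*z - 3)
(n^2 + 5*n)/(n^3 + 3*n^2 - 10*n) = 1/(n - 2)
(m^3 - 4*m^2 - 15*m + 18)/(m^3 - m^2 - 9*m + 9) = (m - 6)/(m - 3)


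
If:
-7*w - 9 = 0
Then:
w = -9/7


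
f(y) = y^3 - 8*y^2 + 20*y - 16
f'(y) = 3*y^2 - 16*y + 20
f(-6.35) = -721.63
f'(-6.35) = 242.57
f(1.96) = -0.00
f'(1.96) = 0.16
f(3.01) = -1.01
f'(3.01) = -0.98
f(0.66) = -6.00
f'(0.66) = 10.75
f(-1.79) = -83.17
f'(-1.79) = 58.25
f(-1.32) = -58.64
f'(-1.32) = 46.35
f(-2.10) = -102.54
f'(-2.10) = 66.83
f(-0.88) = -40.48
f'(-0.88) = 36.40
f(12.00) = 800.00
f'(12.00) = 260.00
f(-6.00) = -640.00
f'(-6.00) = 224.00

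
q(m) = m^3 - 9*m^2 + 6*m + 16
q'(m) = 3*m^2 - 18*m + 6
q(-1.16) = -4.63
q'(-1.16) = 30.92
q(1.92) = 1.42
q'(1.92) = -17.50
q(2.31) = -5.84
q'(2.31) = -19.57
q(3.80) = -36.29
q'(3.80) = -19.08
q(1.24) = 11.51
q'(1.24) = -11.71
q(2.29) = -5.45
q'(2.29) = -19.49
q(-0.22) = 14.23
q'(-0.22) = 10.11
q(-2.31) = -58.21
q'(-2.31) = 63.59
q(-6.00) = -560.00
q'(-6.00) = 222.00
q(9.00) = 70.00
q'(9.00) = 87.00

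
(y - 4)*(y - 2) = y^2 - 6*y + 8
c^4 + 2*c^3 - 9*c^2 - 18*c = c*(c - 3)*(c + 2)*(c + 3)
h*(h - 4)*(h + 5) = h^3 + h^2 - 20*h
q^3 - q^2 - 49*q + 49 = (q - 7)*(q - 1)*(q + 7)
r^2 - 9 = (r - 3)*(r + 3)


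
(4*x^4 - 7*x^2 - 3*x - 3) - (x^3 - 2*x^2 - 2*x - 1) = 4*x^4 - x^3 - 5*x^2 - x - 2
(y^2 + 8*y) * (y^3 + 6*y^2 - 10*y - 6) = y^5 + 14*y^4 + 38*y^3 - 86*y^2 - 48*y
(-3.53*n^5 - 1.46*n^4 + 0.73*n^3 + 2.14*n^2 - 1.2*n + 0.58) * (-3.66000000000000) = 12.9198*n^5 + 5.3436*n^4 - 2.6718*n^3 - 7.8324*n^2 + 4.392*n - 2.1228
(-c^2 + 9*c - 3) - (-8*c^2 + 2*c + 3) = 7*c^2 + 7*c - 6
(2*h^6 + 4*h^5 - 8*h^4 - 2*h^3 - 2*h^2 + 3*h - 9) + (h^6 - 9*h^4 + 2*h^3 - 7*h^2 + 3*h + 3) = 3*h^6 + 4*h^5 - 17*h^4 - 9*h^2 + 6*h - 6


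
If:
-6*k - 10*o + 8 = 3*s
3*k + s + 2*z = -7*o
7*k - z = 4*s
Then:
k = 91*z/125 + 224/125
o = -93*z/125 - 152/125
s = 128*z/125 + 392/125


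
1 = 1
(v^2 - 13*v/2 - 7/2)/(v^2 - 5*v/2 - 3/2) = (v - 7)/(v - 3)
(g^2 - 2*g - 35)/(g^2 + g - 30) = (g^2 - 2*g - 35)/(g^2 + g - 30)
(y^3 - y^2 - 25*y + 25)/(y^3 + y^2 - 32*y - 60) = (y^2 - 6*y + 5)/(y^2 - 4*y - 12)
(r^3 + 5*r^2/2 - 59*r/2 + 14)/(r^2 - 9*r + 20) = (2*r^2 + 13*r - 7)/(2*(r - 5))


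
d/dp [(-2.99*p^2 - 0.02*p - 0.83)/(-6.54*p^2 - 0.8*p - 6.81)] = (2.2612*p^2 + 29.8674*p - 0.5278)/(42.7716*p^4 + 10.464*p^3 + 89.7148*p^2 + 10.896*p + 46.3761)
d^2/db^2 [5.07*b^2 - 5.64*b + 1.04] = 10.1400000000000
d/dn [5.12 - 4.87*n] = -4.87000000000000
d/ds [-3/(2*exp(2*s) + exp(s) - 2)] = (12*exp(s) + 3)*exp(s)/(2*exp(2*s) + exp(s) - 2)^2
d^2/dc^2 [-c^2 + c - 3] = -2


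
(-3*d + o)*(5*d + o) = -15*d^2 + 2*d*o + o^2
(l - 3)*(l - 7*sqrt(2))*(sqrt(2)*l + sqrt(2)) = sqrt(2)*l^3 - 14*l^2 - 2*sqrt(2)*l^2 - 3*sqrt(2)*l + 28*l + 42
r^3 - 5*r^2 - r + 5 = (r - 5)*(r - 1)*(r + 1)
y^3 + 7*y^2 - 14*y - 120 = (y - 4)*(y + 5)*(y + 6)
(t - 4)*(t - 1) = t^2 - 5*t + 4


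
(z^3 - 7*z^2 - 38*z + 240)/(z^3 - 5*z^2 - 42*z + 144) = (z - 5)/(z - 3)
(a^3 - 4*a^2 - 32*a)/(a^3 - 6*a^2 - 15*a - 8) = a*(a + 4)/(a^2 + 2*a + 1)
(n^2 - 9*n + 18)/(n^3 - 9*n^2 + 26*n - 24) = (n - 6)/(n^2 - 6*n + 8)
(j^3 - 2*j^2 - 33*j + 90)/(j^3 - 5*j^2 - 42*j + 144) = (j - 5)/(j - 8)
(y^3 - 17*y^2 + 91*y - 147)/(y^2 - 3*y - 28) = (y^2 - 10*y + 21)/(y + 4)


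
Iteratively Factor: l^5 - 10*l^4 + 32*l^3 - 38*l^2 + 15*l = (l - 5)*(l^4 - 5*l^3 + 7*l^2 - 3*l) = (l - 5)*(l - 1)*(l^3 - 4*l^2 + 3*l) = (l - 5)*(l - 1)^2*(l^2 - 3*l) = (l - 5)*(l - 3)*(l - 1)^2*(l)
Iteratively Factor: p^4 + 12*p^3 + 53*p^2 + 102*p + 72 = (p + 4)*(p^3 + 8*p^2 + 21*p + 18) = (p + 3)*(p + 4)*(p^2 + 5*p + 6) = (p + 3)^2*(p + 4)*(p + 2)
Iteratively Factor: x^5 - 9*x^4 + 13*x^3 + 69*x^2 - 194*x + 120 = (x - 4)*(x^4 - 5*x^3 - 7*x^2 + 41*x - 30) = (x - 4)*(x - 2)*(x^3 - 3*x^2 - 13*x + 15) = (x - 4)*(x - 2)*(x + 3)*(x^2 - 6*x + 5) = (x - 4)*(x - 2)*(x - 1)*(x + 3)*(x - 5)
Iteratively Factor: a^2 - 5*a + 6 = (a - 2)*(a - 3)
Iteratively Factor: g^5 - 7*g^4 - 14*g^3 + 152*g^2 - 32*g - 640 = (g + 4)*(g^4 - 11*g^3 + 30*g^2 + 32*g - 160) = (g - 4)*(g + 4)*(g^3 - 7*g^2 + 2*g + 40) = (g - 4)*(g + 2)*(g + 4)*(g^2 - 9*g + 20) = (g - 4)^2*(g + 2)*(g + 4)*(g - 5)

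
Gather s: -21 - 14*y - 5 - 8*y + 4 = -22*y - 22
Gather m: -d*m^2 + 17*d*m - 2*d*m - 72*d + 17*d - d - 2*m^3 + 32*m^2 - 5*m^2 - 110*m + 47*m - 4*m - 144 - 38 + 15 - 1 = -56*d - 2*m^3 + m^2*(27 - d) + m*(15*d - 67) - 168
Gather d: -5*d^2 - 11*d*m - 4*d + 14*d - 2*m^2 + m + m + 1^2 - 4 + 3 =-5*d^2 + d*(10 - 11*m) - 2*m^2 + 2*m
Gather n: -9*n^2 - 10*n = -9*n^2 - 10*n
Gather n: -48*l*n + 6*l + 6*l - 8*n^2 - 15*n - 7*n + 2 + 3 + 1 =12*l - 8*n^2 + n*(-48*l - 22) + 6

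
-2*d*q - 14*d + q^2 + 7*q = (-2*d + q)*(q + 7)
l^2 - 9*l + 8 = (l - 8)*(l - 1)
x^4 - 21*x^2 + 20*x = x*(x - 4)*(x - 1)*(x + 5)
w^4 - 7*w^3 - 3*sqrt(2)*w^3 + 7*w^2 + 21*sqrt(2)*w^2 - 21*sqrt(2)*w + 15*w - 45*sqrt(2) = (w - 5)*(w - 3)*(w + 1)*(w - 3*sqrt(2))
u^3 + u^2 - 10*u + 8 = (u - 2)*(u - 1)*(u + 4)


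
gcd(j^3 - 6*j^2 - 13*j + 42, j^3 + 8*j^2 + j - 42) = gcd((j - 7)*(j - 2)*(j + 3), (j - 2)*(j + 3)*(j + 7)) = j^2 + j - 6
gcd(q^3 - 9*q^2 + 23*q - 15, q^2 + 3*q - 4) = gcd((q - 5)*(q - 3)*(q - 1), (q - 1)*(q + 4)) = q - 1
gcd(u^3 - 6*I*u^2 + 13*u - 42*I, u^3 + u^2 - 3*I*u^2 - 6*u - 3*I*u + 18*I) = 1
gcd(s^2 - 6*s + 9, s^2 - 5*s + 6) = s - 3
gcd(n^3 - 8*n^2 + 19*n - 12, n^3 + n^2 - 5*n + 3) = n - 1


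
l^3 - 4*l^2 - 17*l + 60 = (l - 5)*(l - 3)*(l + 4)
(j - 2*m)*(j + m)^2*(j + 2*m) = j^4 + 2*j^3*m - 3*j^2*m^2 - 8*j*m^3 - 4*m^4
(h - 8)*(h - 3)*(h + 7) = h^3 - 4*h^2 - 53*h + 168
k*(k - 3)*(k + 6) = k^3 + 3*k^2 - 18*k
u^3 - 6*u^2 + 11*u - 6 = (u - 3)*(u - 2)*(u - 1)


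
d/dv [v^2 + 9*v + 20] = 2*v + 9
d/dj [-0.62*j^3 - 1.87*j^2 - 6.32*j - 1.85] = -1.86*j^2 - 3.74*j - 6.32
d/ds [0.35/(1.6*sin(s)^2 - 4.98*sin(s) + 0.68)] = (1.743 - 1.12*sin(s))*cos(s)/(1.6*sin(s)^2 - 4.98*sin(s) + 0.68)^2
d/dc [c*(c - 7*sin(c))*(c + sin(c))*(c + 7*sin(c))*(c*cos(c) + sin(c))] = -c^5*sin(c) - 2*c^4*sin(c)^2 + 6*c^4*cos(c) + c^4 + 147*c^3*sin(c)^3 + 6*c^3*sin(c)*cos(c) - 94*c^3*sin(c) + 196*c^2*sin(c)^4 - 294*c^2*sin(c)^2*cos(c) - 144*c^2*sin(c)^2 - 294*c*sin(c)^3*cos(c) - 98*c*sin(c)^3 - 49*sin(c)^4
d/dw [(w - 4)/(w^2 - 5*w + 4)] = -1/(w^2 - 2*w + 1)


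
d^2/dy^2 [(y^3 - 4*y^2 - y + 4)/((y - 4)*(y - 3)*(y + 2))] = 2*(y^3 + 15*y^2 + 3*y + 29)/(y^6 - 3*y^5 - 15*y^4 + 35*y^3 + 90*y^2 - 108*y - 216)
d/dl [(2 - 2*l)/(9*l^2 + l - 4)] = 2*(-9*l^2 - l + (l - 1)*(18*l + 1) + 4)/(9*l^2 + l - 4)^2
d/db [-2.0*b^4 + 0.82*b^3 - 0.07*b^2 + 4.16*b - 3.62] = -8.0*b^3 + 2.46*b^2 - 0.14*b + 4.16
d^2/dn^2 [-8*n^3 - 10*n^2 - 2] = -48*n - 20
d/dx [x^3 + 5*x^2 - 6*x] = 3*x^2 + 10*x - 6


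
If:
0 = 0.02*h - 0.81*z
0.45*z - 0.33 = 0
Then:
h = 29.70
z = 0.73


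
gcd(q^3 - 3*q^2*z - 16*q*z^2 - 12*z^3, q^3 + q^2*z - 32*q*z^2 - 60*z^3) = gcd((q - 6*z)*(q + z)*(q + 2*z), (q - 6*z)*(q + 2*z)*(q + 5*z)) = -q^2 + 4*q*z + 12*z^2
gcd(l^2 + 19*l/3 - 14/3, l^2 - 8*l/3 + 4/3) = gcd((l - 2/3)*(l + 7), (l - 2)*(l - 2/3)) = l - 2/3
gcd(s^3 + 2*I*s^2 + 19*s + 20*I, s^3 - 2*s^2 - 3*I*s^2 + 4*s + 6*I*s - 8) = s^2 - 3*I*s + 4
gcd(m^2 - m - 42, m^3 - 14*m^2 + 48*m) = 1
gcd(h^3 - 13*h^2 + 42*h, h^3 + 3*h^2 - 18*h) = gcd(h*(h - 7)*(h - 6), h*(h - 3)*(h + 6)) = h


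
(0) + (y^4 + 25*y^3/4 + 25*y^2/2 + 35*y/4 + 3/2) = y^4 + 25*y^3/4 + 25*y^2/2 + 35*y/4 + 3/2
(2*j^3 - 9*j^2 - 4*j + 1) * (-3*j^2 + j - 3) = -6*j^5 + 29*j^4 - 3*j^3 + 20*j^2 + 13*j - 3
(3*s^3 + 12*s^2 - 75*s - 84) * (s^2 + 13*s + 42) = 3*s^5 + 51*s^4 + 207*s^3 - 555*s^2 - 4242*s - 3528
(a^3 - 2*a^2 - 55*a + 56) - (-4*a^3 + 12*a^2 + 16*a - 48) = 5*a^3 - 14*a^2 - 71*a + 104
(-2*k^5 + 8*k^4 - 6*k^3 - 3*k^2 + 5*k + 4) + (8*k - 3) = -2*k^5 + 8*k^4 - 6*k^3 - 3*k^2 + 13*k + 1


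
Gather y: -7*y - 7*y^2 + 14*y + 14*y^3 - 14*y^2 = 14*y^3 - 21*y^2 + 7*y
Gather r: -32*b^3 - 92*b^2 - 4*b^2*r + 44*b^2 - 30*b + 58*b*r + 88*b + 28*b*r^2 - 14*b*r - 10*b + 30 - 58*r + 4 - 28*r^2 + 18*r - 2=-32*b^3 - 48*b^2 + 48*b + r^2*(28*b - 28) + r*(-4*b^2 + 44*b - 40) + 32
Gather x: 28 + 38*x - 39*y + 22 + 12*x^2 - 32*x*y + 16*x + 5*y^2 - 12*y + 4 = 12*x^2 + x*(54 - 32*y) + 5*y^2 - 51*y + 54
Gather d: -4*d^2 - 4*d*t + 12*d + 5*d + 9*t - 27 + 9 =-4*d^2 + d*(17 - 4*t) + 9*t - 18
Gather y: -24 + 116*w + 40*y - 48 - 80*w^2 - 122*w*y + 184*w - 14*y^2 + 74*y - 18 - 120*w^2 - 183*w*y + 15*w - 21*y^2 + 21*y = -200*w^2 + 315*w - 35*y^2 + y*(135 - 305*w) - 90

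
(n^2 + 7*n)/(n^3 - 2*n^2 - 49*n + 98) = n/(n^2 - 9*n + 14)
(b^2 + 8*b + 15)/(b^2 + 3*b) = (b + 5)/b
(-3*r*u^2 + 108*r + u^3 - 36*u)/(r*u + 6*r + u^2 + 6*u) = (-3*r*u + 18*r + u^2 - 6*u)/(r + u)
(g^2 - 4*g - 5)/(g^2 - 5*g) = (g + 1)/g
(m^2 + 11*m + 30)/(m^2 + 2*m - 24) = (m + 5)/(m - 4)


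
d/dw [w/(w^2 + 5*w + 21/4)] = 4*(21 - 4*w^2)/(16*w^4 + 160*w^3 + 568*w^2 + 840*w + 441)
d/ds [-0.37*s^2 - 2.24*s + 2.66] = -0.74*s - 2.24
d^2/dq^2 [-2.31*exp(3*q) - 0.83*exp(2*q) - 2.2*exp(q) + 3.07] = (-20.79*exp(2*q) - 3.32*exp(q) - 2.2)*exp(q)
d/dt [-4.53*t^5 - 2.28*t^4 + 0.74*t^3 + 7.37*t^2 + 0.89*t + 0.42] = -22.65*t^4 - 9.12*t^3 + 2.22*t^2 + 14.74*t + 0.89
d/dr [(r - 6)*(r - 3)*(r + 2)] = r*(3*r - 14)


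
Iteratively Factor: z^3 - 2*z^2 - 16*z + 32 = (z - 4)*(z^2 + 2*z - 8) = (z - 4)*(z + 4)*(z - 2)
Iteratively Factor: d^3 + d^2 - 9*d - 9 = (d + 1)*(d^2 - 9) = (d + 1)*(d + 3)*(d - 3)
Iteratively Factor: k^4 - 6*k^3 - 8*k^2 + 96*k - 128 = (k - 2)*(k^3 - 4*k^2 - 16*k + 64) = (k - 4)*(k - 2)*(k^2 - 16) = (k - 4)*(k - 2)*(k + 4)*(k - 4)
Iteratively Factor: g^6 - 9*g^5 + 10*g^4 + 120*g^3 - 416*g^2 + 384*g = (g - 4)*(g^5 - 5*g^4 - 10*g^3 + 80*g^2 - 96*g) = (g - 4)*(g - 3)*(g^4 - 2*g^3 - 16*g^2 + 32*g) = (g - 4)*(g - 3)*(g - 2)*(g^3 - 16*g) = (g - 4)^2*(g - 3)*(g - 2)*(g^2 + 4*g) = g*(g - 4)^2*(g - 3)*(g - 2)*(g + 4)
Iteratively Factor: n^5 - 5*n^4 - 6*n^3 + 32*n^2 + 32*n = (n - 4)*(n^4 - n^3 - 10*n^2 - 8*n) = (n - 4)*(n + 1)*(n^3 - 2*n^2 - 8*n) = (n - 4)^2*(n + 1)*(n^2 + 2*n) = (n - 4)^2*(n + 1)*(n + 2)*(n)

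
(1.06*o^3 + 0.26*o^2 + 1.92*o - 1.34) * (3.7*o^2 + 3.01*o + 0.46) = 3.922*o^5 + 4.1526*o^4 + 8.3742*o^3 + 0.940799999999999*o^2 - 3.1502*o - 0.6164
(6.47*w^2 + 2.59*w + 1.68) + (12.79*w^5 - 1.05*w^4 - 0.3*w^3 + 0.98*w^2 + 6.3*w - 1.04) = 12.79*w^5 - 1.05*w^4 - 0.3*w^3 + 7.45*w^2 + 8.89*w + 0.64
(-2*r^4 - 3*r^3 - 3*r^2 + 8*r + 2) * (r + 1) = -2*r^5 - 5*r^4 - 6*r^3 + 5*r^2 + 10*r + 2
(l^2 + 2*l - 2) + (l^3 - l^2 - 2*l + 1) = l^3 - 1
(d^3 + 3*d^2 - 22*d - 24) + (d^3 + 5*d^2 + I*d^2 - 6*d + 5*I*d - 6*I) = 2*d^3 + 8*d^2 + I*d^2 - 28*d + 5*I*d - 24 - 6*I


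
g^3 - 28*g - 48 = (g - 6)*(g + 2)*(g + 4)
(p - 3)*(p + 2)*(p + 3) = p^3 + 2*p^2 - 9*p - 18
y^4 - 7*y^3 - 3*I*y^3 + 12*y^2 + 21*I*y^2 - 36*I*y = y*(y - 4)*(y - 3)*(y - 3*I)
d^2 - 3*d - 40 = (d - 8)*(d + 5)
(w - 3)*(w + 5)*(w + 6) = w^3 + 8*w^2 - 3*w - 90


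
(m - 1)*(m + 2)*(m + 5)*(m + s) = m^4 + m^3*s + 6*m^3 + 6*m^2*s + 3*m^2 + 3*m*s - 10*m - 10*s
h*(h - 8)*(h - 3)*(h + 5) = h^4 - 6*h^3 - 31*h^2 + 120*h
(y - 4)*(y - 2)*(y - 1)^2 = y^4 - 8*y^3 + 21*y^2 - 22*y + 8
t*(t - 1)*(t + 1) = t^3 - t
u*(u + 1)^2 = u^3 + 2*u^2 + u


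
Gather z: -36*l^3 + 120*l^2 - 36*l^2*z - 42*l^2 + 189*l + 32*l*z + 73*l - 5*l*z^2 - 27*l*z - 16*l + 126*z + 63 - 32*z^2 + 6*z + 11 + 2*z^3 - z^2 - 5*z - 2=-36*l^3 + 78*l^2 + 246*l + 2*z^3 + z^2*(-5*l - 33) + z*(-36*l^2 + 5*l + 127) + 72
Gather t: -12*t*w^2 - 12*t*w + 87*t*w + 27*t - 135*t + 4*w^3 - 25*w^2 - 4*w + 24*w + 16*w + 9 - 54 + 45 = t*(-12*w^2 + 75*w - 108) + 4*w^3 - 25*w^2 + 36*w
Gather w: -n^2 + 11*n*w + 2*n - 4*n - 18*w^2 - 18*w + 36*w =-n^2 - 2*n - 18*w^2 + w*(11*n + 18)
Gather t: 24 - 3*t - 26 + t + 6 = 4 - 2*t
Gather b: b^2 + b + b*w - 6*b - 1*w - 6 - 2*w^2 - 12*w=b^2 + b*(w - 5) - 2*w^2 - 13*w - 6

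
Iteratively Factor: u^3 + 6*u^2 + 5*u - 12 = (u + 4)*(u^2 + 2*u - 3) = (u + 3)*(u + 4)*(u - 1)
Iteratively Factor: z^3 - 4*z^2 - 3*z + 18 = (z - 3)*(z^2 - z - 6) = (z - 3)*(z + 2)*(z - 3)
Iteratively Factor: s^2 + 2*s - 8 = (s + 4)*(s - 2)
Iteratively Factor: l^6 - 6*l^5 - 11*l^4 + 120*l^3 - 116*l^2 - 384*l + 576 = (l - 4)*(l^5 - 2*l^4 - 19*l^3 + 44*l^2 + 60*l - 144) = (l - 4)*(l - 3)*(l^4 + l^3 - 16*l^2 - 4*l + 48) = (l - 4)*(l - 3)*(l + 2)*(l^3 - l^2 - 14*l + 24) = (l - 4)*(l - 3)*(l - 2)*(l + 2)*(l^2 + l - 12) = (l - 4)*(l - 3)*(l - 2)*(l + 2)*(l + 4)*(l - 3)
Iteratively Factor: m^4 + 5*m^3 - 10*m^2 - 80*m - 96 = (m + 4)*(m^3 + m^2 - 14*m - 24) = (m - 4)*(m + 4)*(m^2 + 5*m + 6) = (m - 4)*(m + 2)*(m + 4)*(m + 3)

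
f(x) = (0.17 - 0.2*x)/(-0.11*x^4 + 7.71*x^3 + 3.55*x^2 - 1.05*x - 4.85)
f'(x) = (0.17 - 0.2*x)*(0.44*x^3 - 23.13*x^2 - 7.1*x + 1.05)/(-0.11*x^4 + 7.71*x^3 + 3.55*x^2 - 1.05*x - 4.85)^2 - 0.2/(-0.11*x^4 + 7.71*x^3 + 3.55*x^2 - 1.05*x - 4.85)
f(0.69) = -0.02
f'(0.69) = -0.10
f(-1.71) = -0.02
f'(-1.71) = -0.02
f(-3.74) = -0.00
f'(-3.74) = -0.00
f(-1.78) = -0.01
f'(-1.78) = -0.02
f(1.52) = -0.00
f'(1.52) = 0.00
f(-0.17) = -0.04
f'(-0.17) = 0.06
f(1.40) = -0.01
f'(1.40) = 0.00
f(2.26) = -0.00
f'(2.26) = 0.00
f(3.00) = -0.00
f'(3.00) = 0.00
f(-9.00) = -0.00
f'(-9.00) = -0.00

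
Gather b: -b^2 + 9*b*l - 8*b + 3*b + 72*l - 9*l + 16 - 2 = -b^2 + b*(9*l - 5) + 63*l + 14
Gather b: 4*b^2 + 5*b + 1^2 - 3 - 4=4*b^2 + 5*b - 6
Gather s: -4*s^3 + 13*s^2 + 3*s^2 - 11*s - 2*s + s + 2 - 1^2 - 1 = -4*s^3 + 16*s^2 - 12*s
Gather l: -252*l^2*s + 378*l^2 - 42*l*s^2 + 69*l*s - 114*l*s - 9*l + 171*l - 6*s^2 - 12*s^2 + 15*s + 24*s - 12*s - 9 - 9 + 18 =l^2*(378 - 252*s) + l*(-42*s^2 - 45*s + 162) - 18*s^2 + 27*s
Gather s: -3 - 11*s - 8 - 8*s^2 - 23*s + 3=-8*s^2 - 34*s - 8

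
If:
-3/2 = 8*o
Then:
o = -3/16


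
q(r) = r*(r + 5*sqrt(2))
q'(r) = 2*r + 5*sqrt(2)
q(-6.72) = -2.36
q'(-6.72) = -6.37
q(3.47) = 36.58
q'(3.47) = 14.01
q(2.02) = 18.36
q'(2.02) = 11.11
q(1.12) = 9.17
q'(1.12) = 9.31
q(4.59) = 53.52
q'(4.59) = 16.25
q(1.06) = 8.62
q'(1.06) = 9.19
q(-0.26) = -1.77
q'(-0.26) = 6.55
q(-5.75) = -7.60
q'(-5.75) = -4.43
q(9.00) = 144.64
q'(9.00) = 25.07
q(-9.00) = 17.36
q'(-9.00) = -10.93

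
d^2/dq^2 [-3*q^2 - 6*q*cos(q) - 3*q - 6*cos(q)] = 6*q*cos(q) + 12*sin(q) + 6*cos(q) - 6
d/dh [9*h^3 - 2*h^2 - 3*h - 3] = 27*h^2 - 4*h - 3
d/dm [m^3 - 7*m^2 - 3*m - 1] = 3*m^2 - 14*m - 3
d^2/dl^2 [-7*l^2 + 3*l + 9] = -14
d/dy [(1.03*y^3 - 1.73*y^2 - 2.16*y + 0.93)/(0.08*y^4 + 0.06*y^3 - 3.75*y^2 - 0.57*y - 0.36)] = (-0.0824*y^6 + 0.2768*y^5 - 3.2403*y^4 - 1.2126*y^3 - 8.3937*y^2 + 8.2206*y + 1.3077)/(0.0064*y^8 + 0.0096*y^7 - 0.5964*y^6 - 0.5412*y^5 + 13.9365*y^4 + 4.2318*y^3 + 3.0249*y^2 + 0.4104*y + 0.1296)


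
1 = 1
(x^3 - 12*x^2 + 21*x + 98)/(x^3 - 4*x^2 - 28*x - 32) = (x^2 - 14*x + 49)/(x^2 - 6*x - 16)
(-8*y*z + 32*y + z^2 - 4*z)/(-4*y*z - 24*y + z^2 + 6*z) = (8*y*z - 32*y - z^2 + 4*z)/(4*y*z + 24*y - z^2 - 6*z)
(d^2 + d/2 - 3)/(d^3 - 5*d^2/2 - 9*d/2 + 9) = 1/(d - 3)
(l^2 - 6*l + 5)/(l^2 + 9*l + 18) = (l^2 - 6*l + 5)/(l^2 + 9*l + 18)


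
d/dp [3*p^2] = 6*p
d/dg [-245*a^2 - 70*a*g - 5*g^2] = -70*a - 10*g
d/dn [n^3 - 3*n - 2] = 3*n^2 - 3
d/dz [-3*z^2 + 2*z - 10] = 2 - 6*z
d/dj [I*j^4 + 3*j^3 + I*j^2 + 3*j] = 4*I*j^3 + 9*j^2 + 2*I*j + 3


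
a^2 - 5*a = a*(a - 5)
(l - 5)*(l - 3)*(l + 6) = l^3 - 2*l^2 - 33*l + 90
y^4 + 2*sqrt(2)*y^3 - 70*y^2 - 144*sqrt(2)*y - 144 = (y - 6*sqrt(2))*(y + sqrt(2))^2*(y + 6*sqrt(2))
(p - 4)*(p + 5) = p^2 + p - 20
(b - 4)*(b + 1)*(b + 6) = b^3 + 3*b^2 - 22*b - 24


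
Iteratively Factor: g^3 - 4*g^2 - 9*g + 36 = (g - 4)*(g^2 - 9) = (g - 4)*(g - 3)*(g + 3)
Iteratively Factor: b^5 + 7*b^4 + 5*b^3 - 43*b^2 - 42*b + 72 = (b + 3)*(b^4 + 4*b^3 - 7*b^2 - 22*b + 24) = (b - 2)*(b + 3)*(b^3 + 6*b^2 + 5*b - 12) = (b - 2)*(b + 3)^2*(b^2 + 3*b - 4) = (b - 2)*(b - 1)*(b + 3)^2*(b + 4)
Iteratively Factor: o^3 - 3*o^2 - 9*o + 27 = (o - 3)*(o^2 - 9) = (o - 3)*(o + 3)*(o - 3)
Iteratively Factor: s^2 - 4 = (s - 2)*(s + 2)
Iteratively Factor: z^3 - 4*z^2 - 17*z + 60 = (z - 5)*(z^2 + z - 12) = (z - 5)*(z - 3)*(z + 4)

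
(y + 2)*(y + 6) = y^2 + 8*y + 12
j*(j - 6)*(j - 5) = j^3 - 11*j^2 + 30*j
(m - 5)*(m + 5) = m^2 - 25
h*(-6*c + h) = -6*c*h + h^2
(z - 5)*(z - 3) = z^2 - 8*z + 15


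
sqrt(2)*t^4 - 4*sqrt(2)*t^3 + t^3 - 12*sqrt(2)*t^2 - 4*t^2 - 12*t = t*(t - 6)*(t + 2)*(sqrt(2)*t + 1)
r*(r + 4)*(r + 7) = r^3 + 11*r^2 + 28*r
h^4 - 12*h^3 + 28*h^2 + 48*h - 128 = (h - 8)*(h - 4)*(h - 2)*(h + 2)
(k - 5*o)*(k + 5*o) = k^2 - 25*o^2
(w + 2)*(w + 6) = w^2 + 8*w + 12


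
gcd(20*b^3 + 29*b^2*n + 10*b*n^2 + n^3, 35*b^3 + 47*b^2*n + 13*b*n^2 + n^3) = 5*b^2 + 6*b*n + n^2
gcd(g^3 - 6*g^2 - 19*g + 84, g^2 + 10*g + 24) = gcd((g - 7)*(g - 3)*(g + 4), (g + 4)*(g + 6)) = g + 4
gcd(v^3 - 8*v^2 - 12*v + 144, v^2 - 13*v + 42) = v - 6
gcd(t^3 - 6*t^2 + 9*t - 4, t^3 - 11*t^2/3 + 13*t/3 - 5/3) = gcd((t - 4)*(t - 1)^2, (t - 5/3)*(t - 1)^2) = t^2 - 2*t + 1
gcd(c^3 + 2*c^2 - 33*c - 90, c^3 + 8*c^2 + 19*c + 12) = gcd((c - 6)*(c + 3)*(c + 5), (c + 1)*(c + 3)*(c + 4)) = c + 3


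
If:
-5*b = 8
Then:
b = -8/5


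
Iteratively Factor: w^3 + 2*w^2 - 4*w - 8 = (w + 2)*(w^2 - 4) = (w + 2)^2*(w - 2)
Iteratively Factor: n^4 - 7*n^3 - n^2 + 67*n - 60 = (n - 4)*(n^3 - 3*n^2 - 13*n + 15) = (n - 4)*(n - 1)*(n^2 - 2*n - 15) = (n - 5)*(n - 4)*(n - 1)*(n + 3)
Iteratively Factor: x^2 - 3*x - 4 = (x - 4)*(x + 1)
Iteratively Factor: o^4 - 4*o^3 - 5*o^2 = (o + 1)*(o^3 - 5*o^2) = (o - 5)*(o + 1)*(o^2) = o*(o - 5)*(o + 1)*(o)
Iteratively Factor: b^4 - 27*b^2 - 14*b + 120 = (b + 3)*(b^3 - 3*b^2 - 18*b + 40) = (b + 3)*(b + 4)*(b^2 - 7*b + 10) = (b - 5)*(b + 3)*(b + 4)*(b - 2)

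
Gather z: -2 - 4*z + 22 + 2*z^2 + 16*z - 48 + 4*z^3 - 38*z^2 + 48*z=4*z^3 - 36*z^2 + 60*z - 28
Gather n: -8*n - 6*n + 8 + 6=14 - 14*n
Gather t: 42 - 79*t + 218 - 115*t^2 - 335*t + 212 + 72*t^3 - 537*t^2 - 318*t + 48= 72*t^3 - 652*t^2 - 732*t + 520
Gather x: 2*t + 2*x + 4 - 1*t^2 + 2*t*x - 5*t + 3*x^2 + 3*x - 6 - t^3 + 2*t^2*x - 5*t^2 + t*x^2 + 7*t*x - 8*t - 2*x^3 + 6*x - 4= -t^3 - 6*t^2 - 11*t - 2*x^3 + x^2*(t + 3) + x*(2*t^2 + 9*t + 11) - 6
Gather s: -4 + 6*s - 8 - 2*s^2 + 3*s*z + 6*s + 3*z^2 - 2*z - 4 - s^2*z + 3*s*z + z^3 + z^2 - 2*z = s^2*(-z - 2) + s*(6*z + 12) + z^3 + 4*z^2 - 4*z - 16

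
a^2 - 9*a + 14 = (a - 7)*(a - 2)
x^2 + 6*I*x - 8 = (x + 2*I)*(x + 4*I)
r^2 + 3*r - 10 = (r - 2)*(r + 5)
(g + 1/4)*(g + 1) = g^2 + 5*g/4 + 1/4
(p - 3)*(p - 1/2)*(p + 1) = p^3 - 5*p^2/2 - 2*p + 3/2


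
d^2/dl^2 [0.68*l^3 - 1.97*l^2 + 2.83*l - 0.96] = 4.08*l - 3.94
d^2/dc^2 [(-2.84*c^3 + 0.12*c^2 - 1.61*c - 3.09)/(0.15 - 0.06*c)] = (0.020448*c^3 - 0.15336*c^2 + 0.3834*c + 0.045828)/(0.000216*c^3 - 0.00162*c^2 + 0.00405*c - 0.003375)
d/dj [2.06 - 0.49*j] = -0.490000000000000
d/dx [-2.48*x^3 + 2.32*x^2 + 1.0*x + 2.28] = -7.44*x^2 + 4.64*x + 1.0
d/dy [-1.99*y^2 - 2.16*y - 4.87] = -3.98*y - 2.16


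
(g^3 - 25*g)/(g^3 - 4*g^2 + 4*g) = (g^2 - 25)/(g^2 - 4*g + 4)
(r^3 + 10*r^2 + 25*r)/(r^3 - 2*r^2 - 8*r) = (r^2 + 10*r + 25)/(r^2 - 2*r - 8)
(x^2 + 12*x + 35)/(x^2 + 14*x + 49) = (x + 5)/(x + 7)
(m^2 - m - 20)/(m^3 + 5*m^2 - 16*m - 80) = (m - 5)/(m^2 + m - 20)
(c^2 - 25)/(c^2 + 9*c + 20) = (c - 5)/(c + 4)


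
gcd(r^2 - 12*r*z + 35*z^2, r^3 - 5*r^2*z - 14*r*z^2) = -r + 7*z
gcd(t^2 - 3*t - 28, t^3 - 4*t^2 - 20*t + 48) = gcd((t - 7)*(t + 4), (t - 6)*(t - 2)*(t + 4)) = t + 4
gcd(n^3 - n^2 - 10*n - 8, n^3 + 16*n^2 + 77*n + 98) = n + 2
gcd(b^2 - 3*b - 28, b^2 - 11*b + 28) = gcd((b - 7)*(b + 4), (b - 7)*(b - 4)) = b - 7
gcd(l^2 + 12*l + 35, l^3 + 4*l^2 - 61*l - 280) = l^2 + 12*l + 35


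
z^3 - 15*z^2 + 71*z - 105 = (z - 7)*(z - 5)*(z - 3)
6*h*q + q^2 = q*(6*h + q)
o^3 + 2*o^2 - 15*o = o*(o - 3)*(o + 5)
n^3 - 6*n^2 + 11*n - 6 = (n - 3)*(n - 2)*(n - 1)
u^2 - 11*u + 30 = (u - 6)*(u - 5)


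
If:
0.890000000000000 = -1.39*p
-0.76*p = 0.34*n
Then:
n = 1.43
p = -0.64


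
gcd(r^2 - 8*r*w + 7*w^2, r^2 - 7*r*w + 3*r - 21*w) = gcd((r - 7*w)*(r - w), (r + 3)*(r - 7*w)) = r - 7*w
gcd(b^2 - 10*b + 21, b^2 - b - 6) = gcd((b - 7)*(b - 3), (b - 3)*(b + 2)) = b - 3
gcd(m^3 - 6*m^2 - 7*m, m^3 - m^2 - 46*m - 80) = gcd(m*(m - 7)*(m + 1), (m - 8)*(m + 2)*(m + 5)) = 1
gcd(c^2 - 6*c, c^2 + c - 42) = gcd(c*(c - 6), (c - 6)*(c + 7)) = c - 6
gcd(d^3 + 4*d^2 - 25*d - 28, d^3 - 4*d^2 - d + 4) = d^2 - 3*d - 4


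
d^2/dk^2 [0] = 0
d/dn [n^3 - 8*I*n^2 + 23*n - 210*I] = 3*n^2 - 16*I*n + 23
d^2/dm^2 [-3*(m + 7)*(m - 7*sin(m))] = -21*(m + 7)*sin(m) + 42*cos(m) - 6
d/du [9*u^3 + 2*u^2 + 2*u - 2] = 27*u^2 + 4*u + 2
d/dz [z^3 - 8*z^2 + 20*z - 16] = 3*z^2 - 16*z + 20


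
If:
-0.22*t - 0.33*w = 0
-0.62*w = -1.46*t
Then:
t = 0.00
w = 0.00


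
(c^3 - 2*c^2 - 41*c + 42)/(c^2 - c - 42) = c - 1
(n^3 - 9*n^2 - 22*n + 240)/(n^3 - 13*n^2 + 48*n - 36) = (n^2 - 3*n - 40)/(n^2 - 7*n + 6)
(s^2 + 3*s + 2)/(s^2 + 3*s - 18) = (s^2 + 3*s + 2)/(s^2 + 3*s - 18)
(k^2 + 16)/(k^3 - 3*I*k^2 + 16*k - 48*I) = 1/(k - 3*I)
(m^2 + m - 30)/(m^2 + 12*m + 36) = (m - 5)/(m + 6)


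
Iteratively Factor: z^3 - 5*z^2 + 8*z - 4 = (z - 2)*(z^2 - 3*z + 2) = (z - 2)^2*(z - 1)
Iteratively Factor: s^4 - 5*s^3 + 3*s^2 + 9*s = (s + 1)*(s^3 - 6*s^2 + 9*s) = (s - 3)*(s + 1)*(s^2 - 3*s) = s*(s - 3)*(s + 1)*(s - 3)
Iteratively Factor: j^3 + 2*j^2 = (j + 2)*(j^2) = j*(j + 2)*(j)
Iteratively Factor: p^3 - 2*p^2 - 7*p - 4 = (p + 1)*(p^2 - 3*p - 4) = (p - 4)*(p + 1)*(p + 1)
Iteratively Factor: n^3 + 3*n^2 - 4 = (n + 2)*(n^2 + n - 2) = (n + 2)^2*(n - 1)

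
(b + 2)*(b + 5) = b^2 + 7*b + 10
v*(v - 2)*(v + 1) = v^3 - v^2 - 2*v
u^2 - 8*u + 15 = (u - 5)*(u - 3)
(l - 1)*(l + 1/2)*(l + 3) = l^3 + 5*l^2/2 - 2*l - 3/2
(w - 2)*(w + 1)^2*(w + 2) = w^4 + 2*w^3 - 3*w^2 - 8*w - 4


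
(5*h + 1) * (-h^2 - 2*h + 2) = -5*h^3 - 11*h^2 + 8*h + 2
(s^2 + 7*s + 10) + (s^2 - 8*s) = 2*s^2 - s + 10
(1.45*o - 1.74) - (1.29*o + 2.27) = 0.16*o - 4.01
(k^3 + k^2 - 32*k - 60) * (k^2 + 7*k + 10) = k^5 + 8*k^4 - 15*k^3 - 274*k^2 - 740*k - 600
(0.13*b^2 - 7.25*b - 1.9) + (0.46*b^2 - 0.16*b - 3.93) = 0.59*b^2 - 7.41*b - 5.83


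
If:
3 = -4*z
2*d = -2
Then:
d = -1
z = -3/4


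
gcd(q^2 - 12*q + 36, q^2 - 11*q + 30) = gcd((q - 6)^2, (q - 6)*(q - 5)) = q - 6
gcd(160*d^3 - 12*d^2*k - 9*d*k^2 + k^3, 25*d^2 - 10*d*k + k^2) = 5*d - k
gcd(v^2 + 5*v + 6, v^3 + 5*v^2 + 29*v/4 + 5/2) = v + 2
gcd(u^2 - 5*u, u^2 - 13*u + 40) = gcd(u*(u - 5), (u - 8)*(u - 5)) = u - 5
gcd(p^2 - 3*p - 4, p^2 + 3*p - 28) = p - 4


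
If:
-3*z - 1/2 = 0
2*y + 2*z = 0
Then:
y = 1/6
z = -1/6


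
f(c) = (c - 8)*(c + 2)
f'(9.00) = 12.00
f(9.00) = 11.00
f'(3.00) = 0.00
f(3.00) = -25.00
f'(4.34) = 2.68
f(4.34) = -23.20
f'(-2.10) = -10.20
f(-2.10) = 1.01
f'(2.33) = -1.34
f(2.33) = -24.55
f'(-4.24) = -14.48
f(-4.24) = 27.42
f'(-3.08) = -12.16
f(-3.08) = 11.97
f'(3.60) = 1.20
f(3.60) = -24.64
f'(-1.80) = -9.60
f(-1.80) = -1.96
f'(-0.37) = -6.74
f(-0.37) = -13.64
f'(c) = 2*c - 6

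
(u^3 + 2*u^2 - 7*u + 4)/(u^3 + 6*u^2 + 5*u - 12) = (u - 1)/(u + 3)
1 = 1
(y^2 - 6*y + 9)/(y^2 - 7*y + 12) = (y - 3)/(y - 4)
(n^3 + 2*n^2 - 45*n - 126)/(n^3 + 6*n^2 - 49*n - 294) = (n + 3)/(n + 7)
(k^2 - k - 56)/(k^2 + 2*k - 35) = (k - 8)/(k - 5)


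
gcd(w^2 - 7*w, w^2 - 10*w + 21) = w - 7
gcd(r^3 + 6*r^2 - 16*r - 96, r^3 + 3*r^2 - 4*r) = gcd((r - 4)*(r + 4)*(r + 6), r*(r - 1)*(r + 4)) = r + 4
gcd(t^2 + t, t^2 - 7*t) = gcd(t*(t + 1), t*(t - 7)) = t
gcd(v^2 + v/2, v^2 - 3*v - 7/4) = v + 1/2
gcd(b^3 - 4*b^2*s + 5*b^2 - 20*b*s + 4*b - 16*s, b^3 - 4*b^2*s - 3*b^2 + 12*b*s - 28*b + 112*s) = -b^2 + 4*b*s - 4*b + 16*s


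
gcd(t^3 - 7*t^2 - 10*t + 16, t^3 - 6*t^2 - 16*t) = t^2 - 6*t - 16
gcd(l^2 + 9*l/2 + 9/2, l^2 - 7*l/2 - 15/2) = l + 3/2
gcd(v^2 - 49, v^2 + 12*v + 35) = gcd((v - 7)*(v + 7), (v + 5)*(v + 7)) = v + 7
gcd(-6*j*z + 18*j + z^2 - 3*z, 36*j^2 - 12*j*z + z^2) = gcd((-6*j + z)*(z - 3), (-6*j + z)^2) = -6*j + z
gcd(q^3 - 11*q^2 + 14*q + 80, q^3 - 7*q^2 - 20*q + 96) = q - 8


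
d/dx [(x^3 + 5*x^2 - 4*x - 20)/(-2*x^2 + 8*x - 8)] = (-x^2 + 4*x + 24)/(2*(x^2 - 4*x + 4))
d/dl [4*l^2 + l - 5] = 8*l + 1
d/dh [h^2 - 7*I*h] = 2*h - 7*I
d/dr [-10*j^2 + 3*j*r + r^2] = 3*j + 2*r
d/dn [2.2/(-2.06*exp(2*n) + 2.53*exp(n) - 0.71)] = (9.064*exp(n) - 5.566)*exp(n)/(2.06*exp(2*n) - 2.53*exp(n) + 0.71)^2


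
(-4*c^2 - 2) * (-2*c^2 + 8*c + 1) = 8*c^4 - 32*c^3 - 16*c - 2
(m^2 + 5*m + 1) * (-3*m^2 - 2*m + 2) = -3*m^4 - 17*m^3 - 11*m^2 + 8*m + 2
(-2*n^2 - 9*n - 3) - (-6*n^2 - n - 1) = 4*n^2 - 8*n - 2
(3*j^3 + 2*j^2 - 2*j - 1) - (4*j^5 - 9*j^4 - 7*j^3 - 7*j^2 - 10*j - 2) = -4*j^5 + 9*j^4 + 10*j^3 + 9*j^2 + 8*j + 1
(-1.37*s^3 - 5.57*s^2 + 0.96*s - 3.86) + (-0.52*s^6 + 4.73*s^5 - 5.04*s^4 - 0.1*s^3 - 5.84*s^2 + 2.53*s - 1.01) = -0.52*s^6 + 4.73*s^5 - 5.04*s^4 - 1.47*s^3 - 11.41*s^2 + 3.49*s - 4.87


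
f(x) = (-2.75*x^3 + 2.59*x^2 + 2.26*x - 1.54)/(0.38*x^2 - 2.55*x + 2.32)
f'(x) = (2.55 - 0.76*x)*(-2.75*x^3 + 2.59*x^2 + 2.26*x - 1.54)/(0.38*x^2 - 2.55*x + 2.32)^2 + (-8.25*x^2 + 5.18*x + 2.26)/(0.38*x^2 - 2.55*x + 2.32) = (-1.045*x^4 + 14.025*x^3 - 26.6033*x^2 + 13.188*x + 1.3162)/(0.1444*x^4 - 1.938*x^3 + 8.2657*x^2 - 11.832*x + 5.3824)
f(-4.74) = 14.77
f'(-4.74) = -5.09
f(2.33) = 10.91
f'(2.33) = 14.09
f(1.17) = -1.71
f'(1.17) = 40.57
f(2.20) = 9.18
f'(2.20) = 12.56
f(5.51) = 1913.06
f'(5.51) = 17311.03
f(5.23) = 501.74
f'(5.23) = 1463.99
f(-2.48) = 4.62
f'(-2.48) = -3.72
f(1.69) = 3.98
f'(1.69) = 8.31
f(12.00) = -164.65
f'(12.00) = -1.58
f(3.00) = 23.93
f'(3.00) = 26.17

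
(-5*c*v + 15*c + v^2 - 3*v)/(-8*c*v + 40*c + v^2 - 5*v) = (5*c*v - 15*c - v^2 + 3*v)/(8*c*v - 40*c - v^2 + 5*v)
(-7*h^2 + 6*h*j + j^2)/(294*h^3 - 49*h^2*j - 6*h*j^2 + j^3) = (-h + j)/(42*h^2 - 13*h*j + j^2)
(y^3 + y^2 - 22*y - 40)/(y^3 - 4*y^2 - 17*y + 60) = (y + 2)/(y - 3)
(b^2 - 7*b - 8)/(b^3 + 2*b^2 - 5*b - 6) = (b - 8)/(b^2 + b - 6)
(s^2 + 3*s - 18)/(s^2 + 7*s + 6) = (s - 3)/(s + 1)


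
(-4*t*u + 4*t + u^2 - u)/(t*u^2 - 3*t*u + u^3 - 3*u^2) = (-4*t*u + 4*t + u^2 - u)/(u*(t*u - 3*t + u^2 - 3*u))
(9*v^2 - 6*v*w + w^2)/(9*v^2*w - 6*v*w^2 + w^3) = 1/w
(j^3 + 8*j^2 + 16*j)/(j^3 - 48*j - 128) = j/(j - 8)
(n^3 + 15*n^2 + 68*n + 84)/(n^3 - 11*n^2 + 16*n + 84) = (n^2 + 13*n + 42)/(n^2 - 13*n + 42)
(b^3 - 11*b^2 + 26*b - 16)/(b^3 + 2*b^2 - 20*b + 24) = (b^2 - 9*b + 8)/(b^2 + 4*b - 12)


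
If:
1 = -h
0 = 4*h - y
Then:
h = -1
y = -4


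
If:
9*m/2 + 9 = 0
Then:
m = -2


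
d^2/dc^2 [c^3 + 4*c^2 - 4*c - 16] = 6*c + 8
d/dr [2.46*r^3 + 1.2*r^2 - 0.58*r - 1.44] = 7.38*r^2 + 2.4*r - 0.58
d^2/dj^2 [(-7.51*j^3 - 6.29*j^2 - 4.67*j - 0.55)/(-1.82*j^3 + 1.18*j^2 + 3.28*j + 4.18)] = (73.926944*j^6 + 361.803624*j^5 + 872.575704*j^4 + 758.604344*j^3 + 842.866992*j^2 + 686.977896*j + 98.156256)/(6.028568*j^9 - 11.725896*j^8 - 24.991512*j^7 - 0.915759999999992*j^6 + 98.901456*j^5 + 94.172136*j^4 - 36.95788*j^3 - 196.762632*j^2 - 171.928416*j - 73.034632)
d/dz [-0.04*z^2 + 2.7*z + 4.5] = 2.7 - 0.08*z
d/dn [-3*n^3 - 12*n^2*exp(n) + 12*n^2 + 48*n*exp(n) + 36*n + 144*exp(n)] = -12*n^2*exp(n) - 9*n^2 + 24*n*exp(n) + 24*n + 192*exp(n) + 36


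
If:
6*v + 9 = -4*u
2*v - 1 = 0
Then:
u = -3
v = 1/2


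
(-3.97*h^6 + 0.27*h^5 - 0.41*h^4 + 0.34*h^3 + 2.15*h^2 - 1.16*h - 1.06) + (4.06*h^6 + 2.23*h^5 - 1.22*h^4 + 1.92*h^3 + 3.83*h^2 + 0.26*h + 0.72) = 0.0899999999999994*h^6 + 2.5*h^5 - 1.63*h^4 + 2.26*h^3 + 5.98*h^2 - 0.9*h - 0.34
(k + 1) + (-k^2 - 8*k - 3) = -k^2 - 7*k - 2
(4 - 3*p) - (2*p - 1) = 5 - 5*p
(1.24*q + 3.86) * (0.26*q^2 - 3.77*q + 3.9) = 0.3224*q^3 - 3.6712*q^2 - 9.7162*q + 15.054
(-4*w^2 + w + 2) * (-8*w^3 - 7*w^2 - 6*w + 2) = 32*w^5 + 20*w^4 + w^3 - 28*w^2 - 10*w + 4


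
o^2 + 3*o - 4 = (o - 1)*(o + 4)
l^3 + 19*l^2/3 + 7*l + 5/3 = (l + 1/3)*(l + 1)*(l + 5)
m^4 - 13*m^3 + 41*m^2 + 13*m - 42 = (m - 7)*(m - 6)*(m - 1)*(m + 1)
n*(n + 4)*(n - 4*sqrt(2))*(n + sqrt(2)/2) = n^4 - 7*sqrt(2)*n^3/2 + 4*n^3 - 14*sqrt(2)*n^2 - 4*n^2 - 16*n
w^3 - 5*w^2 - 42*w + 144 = (w - 8)*(w - 3)*(w + 6)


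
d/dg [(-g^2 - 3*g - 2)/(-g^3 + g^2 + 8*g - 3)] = (-g^4 - 6*g^3 - 11*g^2 + 10*g + 25)/(g^6 - 2*g^5 - 15*g^4 + 22*g^3 + 58*g^2 - 48*g + 9)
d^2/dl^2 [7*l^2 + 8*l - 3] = 14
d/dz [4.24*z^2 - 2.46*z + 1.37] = 8.48*z - 2.46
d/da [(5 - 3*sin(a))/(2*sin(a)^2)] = (3*sin(a) - 10)*cos(a)/(2*sin(a)^3)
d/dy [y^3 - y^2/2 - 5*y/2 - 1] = 3*y^2 - y - 5/2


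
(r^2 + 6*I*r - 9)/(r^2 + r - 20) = (r^2 + 6*I*r - 9)/(r^2 + r - 20)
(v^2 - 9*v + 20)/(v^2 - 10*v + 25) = (v - 4)/(v - 5)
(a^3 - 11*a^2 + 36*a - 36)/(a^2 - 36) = (a^2 - 5*a + 6)/(a + 6)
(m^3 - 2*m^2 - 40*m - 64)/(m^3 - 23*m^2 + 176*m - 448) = (m^2 + 6*m + 8)/(m^2 - 15*m + 56)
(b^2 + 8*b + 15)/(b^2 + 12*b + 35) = (b + 3)/(b + 7)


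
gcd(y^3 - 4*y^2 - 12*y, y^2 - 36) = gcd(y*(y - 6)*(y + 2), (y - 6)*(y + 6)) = y - 6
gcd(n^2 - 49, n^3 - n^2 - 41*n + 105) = n + 7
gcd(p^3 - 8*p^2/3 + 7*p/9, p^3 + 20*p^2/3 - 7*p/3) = p^2 - p/3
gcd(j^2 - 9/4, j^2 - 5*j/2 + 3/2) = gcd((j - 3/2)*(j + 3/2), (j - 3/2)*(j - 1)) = j - 3/2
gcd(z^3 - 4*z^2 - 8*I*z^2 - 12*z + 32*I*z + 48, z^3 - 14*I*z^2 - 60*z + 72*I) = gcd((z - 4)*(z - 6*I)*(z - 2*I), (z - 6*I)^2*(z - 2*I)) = z^2 - 8*I*z - 12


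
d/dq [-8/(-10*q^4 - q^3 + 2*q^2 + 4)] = 8*q*(-40*q^2 - 3*q + 4)/(10*q^4 + q^3 - 2*q^2 - 4)^2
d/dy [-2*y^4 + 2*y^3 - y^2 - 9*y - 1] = -8*y^3 + 6*y^2 - 2*y - 9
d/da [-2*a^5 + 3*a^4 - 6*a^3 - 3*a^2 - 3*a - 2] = -10*a^4 + 12*a^3 - 18*a^2 - 6*a - 3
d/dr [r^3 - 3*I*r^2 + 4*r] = 3*r^2 - 6*I*r + 4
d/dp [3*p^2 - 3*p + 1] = 6*p - 3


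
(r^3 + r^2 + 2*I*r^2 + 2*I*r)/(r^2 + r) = r + 2*I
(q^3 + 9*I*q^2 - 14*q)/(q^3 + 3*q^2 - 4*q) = (q^2 + 9*I*q - 14)/(q^2 + 3*q - 4)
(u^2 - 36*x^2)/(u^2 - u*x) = (u^2 - 36*x^2)/(u*(u - x))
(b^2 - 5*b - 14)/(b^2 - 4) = (b - 7)/(b - 2)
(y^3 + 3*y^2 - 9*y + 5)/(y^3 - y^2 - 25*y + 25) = (y - 1)/(y - 5)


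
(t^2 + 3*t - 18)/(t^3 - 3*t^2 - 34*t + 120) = (t - 3)/(t^2 - 9*t + 20)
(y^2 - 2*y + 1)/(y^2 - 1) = (y - 1)/(y + 1)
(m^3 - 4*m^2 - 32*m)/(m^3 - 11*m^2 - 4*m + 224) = m/(m - 7)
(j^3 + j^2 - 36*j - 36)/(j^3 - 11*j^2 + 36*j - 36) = (j^2 + 7*j + 6)/(j^2 - 5*j + 6)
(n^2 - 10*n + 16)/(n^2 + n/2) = 2*(n^2 - 10*n + 16)/(n*(2*n + 1))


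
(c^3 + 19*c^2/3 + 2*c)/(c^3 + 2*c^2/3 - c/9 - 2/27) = 9*c*(c + 6)/(9*c^2 + 3*c - 2)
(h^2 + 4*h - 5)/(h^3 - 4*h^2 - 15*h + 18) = (h + 5)/(h^2 - 3*h - 18)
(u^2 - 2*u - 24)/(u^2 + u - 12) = (u - 6)/(u - 3)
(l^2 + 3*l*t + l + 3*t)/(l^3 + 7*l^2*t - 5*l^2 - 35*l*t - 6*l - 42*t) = (l + 3*t)/(l^2 + 7*l*t - 6*l - 42*t)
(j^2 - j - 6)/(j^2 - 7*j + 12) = (j + 2)/(j - 4)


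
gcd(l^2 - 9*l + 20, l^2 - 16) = l - 4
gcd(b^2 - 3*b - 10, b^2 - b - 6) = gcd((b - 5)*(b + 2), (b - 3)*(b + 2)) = b + 2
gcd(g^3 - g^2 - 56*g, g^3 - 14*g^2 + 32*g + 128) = g - 8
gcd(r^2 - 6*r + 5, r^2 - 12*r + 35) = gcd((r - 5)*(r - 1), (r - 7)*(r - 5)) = r - 5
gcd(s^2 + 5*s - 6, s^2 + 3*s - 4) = s - 1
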